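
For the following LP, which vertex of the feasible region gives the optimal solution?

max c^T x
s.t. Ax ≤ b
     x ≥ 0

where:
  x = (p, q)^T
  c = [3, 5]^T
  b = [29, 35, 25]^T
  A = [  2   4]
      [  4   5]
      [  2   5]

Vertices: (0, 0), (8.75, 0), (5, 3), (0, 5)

Evaluate the objective at each vertex of the feasible region:
  z(0, 0) = 0
  z(8.75, 0) = 26.25
  z(5, 3) = 30  ←
  z(0, 5) = 25
The maximum is at p = 5, q = 3.

(5, 3)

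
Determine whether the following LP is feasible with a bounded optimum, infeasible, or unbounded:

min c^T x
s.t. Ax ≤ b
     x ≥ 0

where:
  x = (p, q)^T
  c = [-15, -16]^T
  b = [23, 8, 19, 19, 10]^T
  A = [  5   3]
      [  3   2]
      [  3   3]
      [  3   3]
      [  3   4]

Feasible with a bounded optimal solution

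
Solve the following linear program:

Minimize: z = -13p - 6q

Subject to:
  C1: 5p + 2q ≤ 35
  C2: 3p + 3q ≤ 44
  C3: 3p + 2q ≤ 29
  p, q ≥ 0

Evaluate the objective at each vertex of the feasible region:
  z(0, 0) = 0
  z(7, 0) = -91
  z(3, 10) = -99  ←
  z(0, 14.5) = -87
The minimum is at p = 3, q = 10.

p = 3, q = 10, z = -99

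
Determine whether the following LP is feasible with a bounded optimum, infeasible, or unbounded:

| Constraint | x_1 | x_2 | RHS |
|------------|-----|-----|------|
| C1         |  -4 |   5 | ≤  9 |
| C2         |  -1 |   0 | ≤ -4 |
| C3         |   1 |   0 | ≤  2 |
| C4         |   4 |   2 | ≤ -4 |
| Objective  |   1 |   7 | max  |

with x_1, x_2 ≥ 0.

Infeasible (no feasible solution exists)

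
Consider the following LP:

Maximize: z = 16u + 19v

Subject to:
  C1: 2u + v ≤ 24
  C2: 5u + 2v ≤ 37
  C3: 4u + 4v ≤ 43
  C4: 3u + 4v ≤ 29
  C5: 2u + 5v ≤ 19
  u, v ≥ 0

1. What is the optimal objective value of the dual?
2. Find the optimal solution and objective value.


1. 131
2. u = 7, v = 1, z = 131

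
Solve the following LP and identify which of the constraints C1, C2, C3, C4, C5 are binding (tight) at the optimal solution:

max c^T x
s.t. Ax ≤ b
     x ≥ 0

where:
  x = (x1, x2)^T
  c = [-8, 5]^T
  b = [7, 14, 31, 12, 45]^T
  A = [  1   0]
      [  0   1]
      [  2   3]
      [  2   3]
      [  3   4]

At x1 = 0, x2 = 4, compute slack b - a·x for each constraint:
  C1: 7 − 0 = 7  (slack)
  C2: 14 − 4 = 10  (slack)
  C3: 31 − 12 = 19  (slack)
  C4: 12 − 12 = 0  (binding)
  C5: 45 − 16 = 29  (slack)

Optimal: x1 = 0, x2 = 4
Binding: C4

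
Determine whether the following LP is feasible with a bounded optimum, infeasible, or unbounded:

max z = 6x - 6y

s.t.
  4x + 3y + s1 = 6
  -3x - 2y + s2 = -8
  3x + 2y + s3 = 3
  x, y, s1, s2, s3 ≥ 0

Infeasible (no feasible solution exists)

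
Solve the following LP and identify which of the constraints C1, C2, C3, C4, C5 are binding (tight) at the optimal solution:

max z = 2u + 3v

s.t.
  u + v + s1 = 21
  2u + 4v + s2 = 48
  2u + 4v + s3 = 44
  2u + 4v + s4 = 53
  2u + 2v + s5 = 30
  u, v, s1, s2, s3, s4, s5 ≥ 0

At u = 8, v = 7, compute slack b - a·x for each constraint:
  C1: 21 − 15 = 6  (slack)
  C2: 48 − 44 = 4  (slack)
  C3: 44 − 44 = 0  (binding)
  C4: 53 − 44 = 9  (slack)
  C5: 30 − 30 = 0  (binding)

Optimal: u = 8, v = 7
Binding: C3, C5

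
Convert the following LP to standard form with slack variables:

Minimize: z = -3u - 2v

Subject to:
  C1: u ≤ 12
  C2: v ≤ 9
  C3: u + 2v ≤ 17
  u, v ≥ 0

min z = -3u - 2v

s.t.
  u + s1 = 12
  v + s2 = 9
  u + 2v + s3 = 17
  u, v, s1, s2, s3 ≥ 0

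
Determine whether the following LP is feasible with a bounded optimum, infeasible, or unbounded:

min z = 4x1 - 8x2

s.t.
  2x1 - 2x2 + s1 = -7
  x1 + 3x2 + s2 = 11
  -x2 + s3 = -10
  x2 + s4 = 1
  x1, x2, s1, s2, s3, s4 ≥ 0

Infeasible (no feasible solution exists)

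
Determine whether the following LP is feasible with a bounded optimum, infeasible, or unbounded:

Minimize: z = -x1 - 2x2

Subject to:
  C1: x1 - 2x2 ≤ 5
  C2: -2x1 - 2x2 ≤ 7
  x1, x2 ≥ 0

Unbounded (objective can decrease without bound)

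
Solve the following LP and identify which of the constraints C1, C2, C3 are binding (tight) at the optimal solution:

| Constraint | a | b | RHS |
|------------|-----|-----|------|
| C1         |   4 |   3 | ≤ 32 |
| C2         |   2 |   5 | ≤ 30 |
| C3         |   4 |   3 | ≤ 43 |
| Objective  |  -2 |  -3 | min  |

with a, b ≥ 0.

At a = 5, b = 4, compute slack b - a·x for each constraint:
  C1: 32 − 32 = 0  (binding)
  C2: 30 − 30 = 0  (binding)
  C3: 43 − 32 = 11  (slack)

Optimal: a = 5, b = 4
Binding: C1, C2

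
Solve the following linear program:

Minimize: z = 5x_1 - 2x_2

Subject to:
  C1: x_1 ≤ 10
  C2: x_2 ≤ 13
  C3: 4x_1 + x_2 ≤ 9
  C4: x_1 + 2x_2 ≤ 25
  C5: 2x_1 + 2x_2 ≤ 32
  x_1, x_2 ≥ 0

Evaluate the objective at each vertex of the feasible region:
  z(0, 0) = 0
  z(2.25, 0) = 11.25
  z(0, 9) = -18  ←
The minimum is at x_1 = 0, x_2 = 9.

x_1 = 0, x_2 = 9, z = -18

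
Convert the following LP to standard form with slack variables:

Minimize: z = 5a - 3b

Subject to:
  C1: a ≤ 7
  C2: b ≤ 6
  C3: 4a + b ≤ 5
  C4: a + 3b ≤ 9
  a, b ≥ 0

min z = 5a - 3b

s.t.
  a + s1 = 7
  b + s2 = 6
  4a + b + s3 = 5
  a + 3b + s4 = 9
  a, b, s1, s2, s3, s4 ≥ 0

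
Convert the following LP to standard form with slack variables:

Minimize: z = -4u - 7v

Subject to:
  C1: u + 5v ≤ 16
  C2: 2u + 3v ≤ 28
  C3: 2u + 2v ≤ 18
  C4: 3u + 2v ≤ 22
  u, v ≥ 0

min z = -4u - 7v

s.t.
  u + 5v + s1 = 16
  2u + 3v + s2 = 28
  2u + 2v + s3 = 18
  3u + 2v + s4 = 22
  u, v, s1, s2, s3, s4 ≥ 0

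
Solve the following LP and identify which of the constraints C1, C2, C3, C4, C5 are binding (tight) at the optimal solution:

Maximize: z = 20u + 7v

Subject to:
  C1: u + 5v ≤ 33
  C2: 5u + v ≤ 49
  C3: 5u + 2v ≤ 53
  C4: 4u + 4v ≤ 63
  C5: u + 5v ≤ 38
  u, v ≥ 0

At u = 9, v = 4, compute slack b - a·x for each constraint:
  C1: 33 − 29 = 4  (slack)
  C2: 49 − 49 = 0  (binding)
  C3: 53 − 53 = 0  (binding)
  C4: 63 − 52 = 11  (slack)
  C5: 38 − 29 = 9  (slack)

Optimal: u = 9, v = 4
Binding: C2, C3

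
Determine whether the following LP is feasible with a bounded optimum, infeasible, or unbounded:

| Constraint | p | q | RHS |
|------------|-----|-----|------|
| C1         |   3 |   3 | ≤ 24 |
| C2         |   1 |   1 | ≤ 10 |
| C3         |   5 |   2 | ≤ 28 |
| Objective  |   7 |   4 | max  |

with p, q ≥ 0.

Feasible with a bounded optimal solution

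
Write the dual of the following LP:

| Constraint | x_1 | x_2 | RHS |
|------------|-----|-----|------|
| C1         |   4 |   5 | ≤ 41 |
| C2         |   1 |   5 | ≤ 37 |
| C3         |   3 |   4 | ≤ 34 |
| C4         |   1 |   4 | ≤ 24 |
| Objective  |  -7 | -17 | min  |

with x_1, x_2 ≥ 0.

Primal min cᵀx s.t. Ax ≤ b, x ≥ 0  →  Dual max −bᵀy s.t. Aᵀy ≥ −c, y ≥ 0.

Maximize: z = -41y1 - 37y2 - 34y3 - 24y4

Subject to:
  4y1 + y2 + 3y3 + y4 ≥ 7
  5y1 + 5y2 + 4y3 + 4y4 ≥ 17
  y1, y2, y3, y4 ≥ 0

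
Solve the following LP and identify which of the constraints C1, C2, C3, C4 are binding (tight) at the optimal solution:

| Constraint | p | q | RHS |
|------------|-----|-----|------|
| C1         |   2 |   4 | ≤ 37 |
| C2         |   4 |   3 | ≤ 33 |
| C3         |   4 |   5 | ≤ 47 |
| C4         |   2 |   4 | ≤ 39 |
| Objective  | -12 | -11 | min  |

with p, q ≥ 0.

At p = 3, q = 7, compute slack b - a·x for each constraint:
  C1: 37 − 34 = 3  (slack)
  C2: 33 − 33 = 0  (binding)
  C3: 47 − 47 = 0  (binding)
  C4: 39 − 34 = 5  (slack)

Optimal: p = 3, q = 7
Binding: C2, C3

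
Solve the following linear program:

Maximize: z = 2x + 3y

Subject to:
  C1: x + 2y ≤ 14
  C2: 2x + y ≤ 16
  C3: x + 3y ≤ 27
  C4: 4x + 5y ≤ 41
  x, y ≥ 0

Evaluate the objective at each vertex of the feasible region:
  z(0, 0) = 0
  z(8, 0) = 16
  z(6.5, 3) = 22
  z(4, 5) = 23  ←
  z(0, 7) = 21
The maximum is at x = 4, y = 5.

x = 4, y = 5, z = 23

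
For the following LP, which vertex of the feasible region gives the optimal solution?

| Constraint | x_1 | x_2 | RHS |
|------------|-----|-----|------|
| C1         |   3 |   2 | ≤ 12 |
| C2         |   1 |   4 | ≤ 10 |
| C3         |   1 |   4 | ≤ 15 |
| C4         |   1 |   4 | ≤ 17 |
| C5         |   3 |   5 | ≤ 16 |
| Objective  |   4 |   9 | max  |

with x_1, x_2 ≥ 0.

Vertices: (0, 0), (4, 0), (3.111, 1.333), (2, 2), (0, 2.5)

Evaluate the objective at each vertex of the feasible region:
  z(0, 0) = 0
  z(4, 0) = 16
  z(3.111, 1.333) = 24.44
  z(2, 2) = 26  ←
  z(0, 2.5) = 22.5
The maximum is at x_1 = 2, x_2 = 2.

(2, 2)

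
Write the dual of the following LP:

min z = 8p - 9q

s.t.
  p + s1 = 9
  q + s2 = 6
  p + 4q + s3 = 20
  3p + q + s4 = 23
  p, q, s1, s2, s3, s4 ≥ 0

Primal min cᵀx s.t. Ax ≤ b, x ≥ 0  →  Dual max −bᵀy s.t. Aᵀy ≥ −c, y ≥ 0.

Maximize: z = -9y1 - 6y2 - 20y3 - 23y4

Subject to:
  y1 + y3 + 3y4 ≥ -8
  y2 + 4y3 + y4 ≥ 9
  y1, y2, y3, y4 ≥ 0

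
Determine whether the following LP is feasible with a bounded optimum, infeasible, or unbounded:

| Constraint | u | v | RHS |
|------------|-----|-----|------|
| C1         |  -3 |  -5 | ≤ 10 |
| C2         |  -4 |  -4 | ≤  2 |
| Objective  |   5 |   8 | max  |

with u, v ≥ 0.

Unbounded (objective can increase without bound)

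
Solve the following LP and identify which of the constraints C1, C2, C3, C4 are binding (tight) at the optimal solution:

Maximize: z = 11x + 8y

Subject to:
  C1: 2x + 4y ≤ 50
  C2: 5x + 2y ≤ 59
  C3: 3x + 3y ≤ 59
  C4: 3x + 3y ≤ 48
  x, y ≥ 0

At x = 9, y = 7, compute slack b - a·x for each constraint:
  C1: 50 − 46 = 4  (slack)
  C2: 59 − 59 = 0  (binding)
  C3: 59 − 48 = 11  (slack)
  C4: 48 − 48 = 0  (binding)

Optimal: x = 9, y = 7
Binding: C2, C4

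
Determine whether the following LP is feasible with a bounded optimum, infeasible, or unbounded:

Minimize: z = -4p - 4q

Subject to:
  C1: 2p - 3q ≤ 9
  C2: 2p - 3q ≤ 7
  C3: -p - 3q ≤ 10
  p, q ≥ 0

Unbounded (objective can decrease without bound)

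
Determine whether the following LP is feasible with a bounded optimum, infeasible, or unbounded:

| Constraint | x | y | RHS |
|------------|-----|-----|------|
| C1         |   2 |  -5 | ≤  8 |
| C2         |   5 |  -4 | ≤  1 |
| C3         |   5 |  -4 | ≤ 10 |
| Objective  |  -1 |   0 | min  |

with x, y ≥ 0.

Unbounded (objective can decrease without bound)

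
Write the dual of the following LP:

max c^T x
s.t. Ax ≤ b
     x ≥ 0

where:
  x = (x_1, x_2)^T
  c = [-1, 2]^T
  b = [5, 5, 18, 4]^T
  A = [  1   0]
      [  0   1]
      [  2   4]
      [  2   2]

Primal max cᵀx s.t. Ax ≤ b, x ≥ 0  →  Dual min bᵀy s.t. Aᵀy ≥ c, y ≥ 0.

Minimize: z = 5y1 + 5y2 + 18y3 + 4y4

Subject to:
  y1 + 2y3 + 2y4 ≥ -1
  y2 + 4y3 + 2y4 ≥ 2
  y1, y2, y3, y4 ≥ 0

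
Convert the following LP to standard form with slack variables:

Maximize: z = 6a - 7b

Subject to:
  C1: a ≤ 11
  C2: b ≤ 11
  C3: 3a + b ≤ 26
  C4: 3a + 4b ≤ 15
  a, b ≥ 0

max z = 6a - 7b

s.t.
  a + s1 = 11
  b + s2 = 11
  3a + b + s3 = 26
  3a + 4b + s4 = 15
  a, b, s1, s2, s3, s4 ≥ 0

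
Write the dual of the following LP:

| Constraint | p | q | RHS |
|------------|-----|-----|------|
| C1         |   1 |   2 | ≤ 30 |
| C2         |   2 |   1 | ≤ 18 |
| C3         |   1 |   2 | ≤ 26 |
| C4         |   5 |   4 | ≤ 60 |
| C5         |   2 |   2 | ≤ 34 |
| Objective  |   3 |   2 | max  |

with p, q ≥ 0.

Primal max cᵀx s.t. Ax ≤ b, x ≥ 0  →  Dual min bᵀy s.t. Aᵀy ≥ c, y ≥ 0.

Minimize: z = 30y1 + 18y2 + 26y3 + 60y4 + 34y5

Subject to:
  y1 + 2y2 + y3 + 5y4 + 2y5 ≥ 3
  2y1 + y2 + 2y3 + 4y4 + 2y5 ≥ 2
  y1, y2, y3, y4, y5 ≥ 0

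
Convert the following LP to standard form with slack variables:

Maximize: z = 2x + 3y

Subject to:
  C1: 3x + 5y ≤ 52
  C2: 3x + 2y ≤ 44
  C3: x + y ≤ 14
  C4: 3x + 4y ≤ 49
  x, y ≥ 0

max z = 2x + 3y

s.t.
  3x + 5y + s1 = 52
  3x + 2y + s2 = 44
  x + y + s3 = 14
  3x + 4y + s4 = 49
  x, y, s1, s2, s3, s4 ≥ 0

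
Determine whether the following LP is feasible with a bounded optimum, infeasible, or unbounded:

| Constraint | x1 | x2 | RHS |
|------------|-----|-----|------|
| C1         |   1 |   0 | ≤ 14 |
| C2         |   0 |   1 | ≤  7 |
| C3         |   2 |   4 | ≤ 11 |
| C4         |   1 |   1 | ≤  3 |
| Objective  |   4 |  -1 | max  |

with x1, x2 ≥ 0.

Feasible with a bounded optimal solution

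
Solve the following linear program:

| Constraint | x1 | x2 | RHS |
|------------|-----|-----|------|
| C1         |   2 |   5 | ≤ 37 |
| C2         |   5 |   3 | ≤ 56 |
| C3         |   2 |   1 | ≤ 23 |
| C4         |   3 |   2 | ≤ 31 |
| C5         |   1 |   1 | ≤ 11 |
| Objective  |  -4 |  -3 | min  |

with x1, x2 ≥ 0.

Evaluate the objective at each vertex of the feasible region:
  z(0, 0) = 0
  z(10.33, 0) = -41.33
  z(9, 2) = -42  ←
  z(6, 5) = -39
  z(0, 7.4) = -22.2
The minimum is at x1 = 9, x2 = 2.

x1 = 9, x2 = 2, z = -42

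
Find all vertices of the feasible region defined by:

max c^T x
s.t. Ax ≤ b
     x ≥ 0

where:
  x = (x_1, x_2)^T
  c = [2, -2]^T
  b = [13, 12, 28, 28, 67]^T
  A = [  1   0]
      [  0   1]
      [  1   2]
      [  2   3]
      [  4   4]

(0, 0), (13, 0), (13, 0.6667), (0, 9.333)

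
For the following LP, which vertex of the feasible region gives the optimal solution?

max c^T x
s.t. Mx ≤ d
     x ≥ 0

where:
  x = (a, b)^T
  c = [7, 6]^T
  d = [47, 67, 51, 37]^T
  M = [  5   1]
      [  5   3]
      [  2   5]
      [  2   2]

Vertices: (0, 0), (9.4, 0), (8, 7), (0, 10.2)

Evaluate the objective at each vertex of the feasible region:
  z(0, 0) = 0
  z(9.4, 0) = 65.8
  z(8, 7) = 98  ←
  z(0, 10.2) = 61.2
The maximum is at a = 8, b = 7.

(8, 7)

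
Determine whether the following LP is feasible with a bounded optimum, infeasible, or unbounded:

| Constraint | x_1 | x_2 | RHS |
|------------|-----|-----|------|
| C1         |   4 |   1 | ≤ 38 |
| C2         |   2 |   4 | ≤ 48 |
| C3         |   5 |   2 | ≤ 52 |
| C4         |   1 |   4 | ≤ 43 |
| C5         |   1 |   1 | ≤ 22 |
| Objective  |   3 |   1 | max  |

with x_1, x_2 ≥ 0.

Feasible with a bounded optimal solution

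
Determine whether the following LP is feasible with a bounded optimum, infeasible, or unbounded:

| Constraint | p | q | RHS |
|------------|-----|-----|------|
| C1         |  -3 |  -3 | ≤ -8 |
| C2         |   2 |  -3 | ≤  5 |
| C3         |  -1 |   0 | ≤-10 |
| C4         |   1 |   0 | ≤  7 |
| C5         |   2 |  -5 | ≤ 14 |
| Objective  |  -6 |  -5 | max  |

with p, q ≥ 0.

Infeasible (no feasible solution exists)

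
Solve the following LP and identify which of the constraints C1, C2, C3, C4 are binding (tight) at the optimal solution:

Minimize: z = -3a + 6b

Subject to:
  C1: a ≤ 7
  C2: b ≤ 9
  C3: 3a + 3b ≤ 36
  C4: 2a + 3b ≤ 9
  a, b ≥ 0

At a = 4.5, b = 0, compute slack b - a·x for each constraint:
  C1: 7 − 4.5 = 2.5  (slack)
  C2: 9 − 0 = 9  (slack)
  C3: 36 − 13.5 = 22.5  (slack)
  C4: 9 − 9 = 0  (binding)

Optimal: a = 4.5, b = 0
Binding: C4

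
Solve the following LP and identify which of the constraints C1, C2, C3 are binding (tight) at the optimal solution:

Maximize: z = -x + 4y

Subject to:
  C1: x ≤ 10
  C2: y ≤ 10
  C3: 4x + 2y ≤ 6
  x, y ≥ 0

At x = 0, y = 3, compute slack b - a·x for each constraint:
  C1: 10 − 0 = 10  (slack)
  C2: 10 − 3 = 7  (slack)
  C3: 6 − 6 = 0  (binding)

Optimal: x = 0, y = 3
Binding: C3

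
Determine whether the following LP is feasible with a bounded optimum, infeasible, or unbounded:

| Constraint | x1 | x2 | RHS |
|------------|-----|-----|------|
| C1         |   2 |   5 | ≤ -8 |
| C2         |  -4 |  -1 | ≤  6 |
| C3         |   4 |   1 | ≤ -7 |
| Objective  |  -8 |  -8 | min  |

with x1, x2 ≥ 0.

Infeasible (no feasible solution exists)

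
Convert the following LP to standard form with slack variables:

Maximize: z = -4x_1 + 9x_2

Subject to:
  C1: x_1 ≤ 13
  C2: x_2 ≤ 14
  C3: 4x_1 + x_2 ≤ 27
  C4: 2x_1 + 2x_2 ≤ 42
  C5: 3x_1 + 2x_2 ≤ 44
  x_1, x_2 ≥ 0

max z = -4x_1 + 9x_2

s.t.
  x_1 + s1 = 13
  x_2 + s2 = 14
  4x_1 + x_2 + s3 = 27
  2x_1 + 2x_2 + s4 = 42
  3x_1 + 2x_2 + s5 = 44
  x_1, x_2, s1, s2, s3, s4, s5 ≥ 0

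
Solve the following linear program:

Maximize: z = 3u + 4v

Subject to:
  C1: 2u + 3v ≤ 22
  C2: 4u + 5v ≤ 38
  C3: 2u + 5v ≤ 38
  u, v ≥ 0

Evaluate the objective at each vertex of the feasible region:
  z(0, 0) = 0
  z(9.5, 0) = 28.5
  z(2, 6) = 30  ←
  z(0, 7.333) = 29.33
The maximum is at u = 2, v = 6.

u = 2, v = 6, z = 30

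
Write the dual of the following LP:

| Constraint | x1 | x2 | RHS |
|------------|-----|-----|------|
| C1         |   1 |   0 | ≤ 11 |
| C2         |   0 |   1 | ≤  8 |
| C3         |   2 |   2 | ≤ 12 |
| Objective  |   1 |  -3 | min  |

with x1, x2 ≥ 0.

Primal min cᵀx s.t. Ax ≤ b, x ≥ 0  →  Dual max −bᵀy s.t. Aᵀy ≥ −c, y ≥ 0.

Maximize: z = -11y1 - 8y2 - 12y3

Subject to:
  y1 + 2y3 ≥ -1
  y2 + 2y3 ≥ 3
  y1, y2, y3 ≥ 0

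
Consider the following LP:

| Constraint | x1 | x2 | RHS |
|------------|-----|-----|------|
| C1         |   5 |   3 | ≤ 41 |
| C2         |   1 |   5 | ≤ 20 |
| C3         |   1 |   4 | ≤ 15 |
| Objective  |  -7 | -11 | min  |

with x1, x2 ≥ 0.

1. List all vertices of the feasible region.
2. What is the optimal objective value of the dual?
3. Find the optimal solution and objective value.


1. (0, 0), (8.2, 0), (7, 2), (0, 3.75)
2. -71
3. x1 = 7, x2 = 2, z = -71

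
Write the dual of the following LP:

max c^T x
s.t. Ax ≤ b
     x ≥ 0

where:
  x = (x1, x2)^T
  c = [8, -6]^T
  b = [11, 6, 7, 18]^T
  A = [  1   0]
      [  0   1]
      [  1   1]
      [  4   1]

Primal max cᵀx s.t. Ax ≤ b, x ≥ 0  →  Dual min bᵀy s.t. Aᵀy ≥ c, y ≥ 0.

Minimize: z = 11y1 + 6y2 + 7y3 + 18y4

Subject to:
  y1 + y3 + 4y4 ≥ 8
  y2 + y3 + y4 ≥ -6
  y1, y2, y3, y4 ≥ 0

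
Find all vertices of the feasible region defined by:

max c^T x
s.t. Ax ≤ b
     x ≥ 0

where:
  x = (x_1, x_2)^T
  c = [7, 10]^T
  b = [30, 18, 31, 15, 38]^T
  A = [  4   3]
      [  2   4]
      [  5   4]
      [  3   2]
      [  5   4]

(0, 0), (5, 0), (3, 3), (0, 4.5)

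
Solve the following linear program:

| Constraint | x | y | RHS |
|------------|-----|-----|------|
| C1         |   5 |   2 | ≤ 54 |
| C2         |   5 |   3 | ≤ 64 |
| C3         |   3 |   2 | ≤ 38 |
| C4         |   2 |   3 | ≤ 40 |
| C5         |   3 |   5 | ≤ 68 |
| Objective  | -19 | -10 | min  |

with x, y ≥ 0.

Evaluate the objective at each vertex of the feasible region:
  z(0, 0) = 0
  z(10.8, 0) = -205.2
  z(8, 7) = -222  ←
  z(6.8, 8.8) = -217.2
  z(0, 13.33) = -133.3
The minimum is at x = 8, y = 7.

x = 8, y = 7, z = -222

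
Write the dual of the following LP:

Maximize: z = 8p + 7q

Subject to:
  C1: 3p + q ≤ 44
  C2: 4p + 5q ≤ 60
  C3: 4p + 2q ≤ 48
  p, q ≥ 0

Primal max cᵀx s.t. Ax ≤ b, x ≥ 0  →  Dual min bᵀy s.t. Aᵀy ≥ c, y ≥ 0.

Minimize: z = 44y1 + 60y2 + 48y3

Subject to:
  3y1 + 4y2 + 4y3 ≥ 8
  y1 + 5y2 + 2y3 ≥ 7
  y1, y2, y3 ≥ 0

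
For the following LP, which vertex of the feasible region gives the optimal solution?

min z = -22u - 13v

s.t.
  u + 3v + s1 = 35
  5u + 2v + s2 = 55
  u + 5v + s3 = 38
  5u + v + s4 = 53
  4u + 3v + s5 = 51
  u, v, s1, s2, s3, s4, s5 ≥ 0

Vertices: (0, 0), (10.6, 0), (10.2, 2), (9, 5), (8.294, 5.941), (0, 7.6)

Evaluate the objective at each vertex of the feasible region:
  z(0, 0) = 0
  z(10.6, 0) = -233.2
  z(10.2, 2) = -250.4
  z(9, 5) = -263  ←
  z(8.294, 5.941) = -259.7
  z(0, 7.6) = -98.8
The minimum is at u = 9, v = 5.

(9, 5)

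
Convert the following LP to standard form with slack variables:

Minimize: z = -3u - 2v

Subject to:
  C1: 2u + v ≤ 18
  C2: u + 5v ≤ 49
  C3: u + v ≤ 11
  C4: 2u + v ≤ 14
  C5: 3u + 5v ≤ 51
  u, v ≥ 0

min z = -3u - 2v

s.t.
  2u + v + s1 = 18
  u + 5v + s2 = 49
  u + v + s3 = 11
  2u + v + s4 = 14
  3u + 5v + s5 = 51
  u, v, s1, s2, s3, s4, s5 ≥ 0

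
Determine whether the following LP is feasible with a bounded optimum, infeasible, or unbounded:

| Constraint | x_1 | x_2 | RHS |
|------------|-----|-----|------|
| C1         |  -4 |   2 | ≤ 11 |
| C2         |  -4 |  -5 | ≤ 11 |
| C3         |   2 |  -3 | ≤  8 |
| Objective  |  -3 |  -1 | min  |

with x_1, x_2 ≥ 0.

Unbounded (objective can decrease without bound)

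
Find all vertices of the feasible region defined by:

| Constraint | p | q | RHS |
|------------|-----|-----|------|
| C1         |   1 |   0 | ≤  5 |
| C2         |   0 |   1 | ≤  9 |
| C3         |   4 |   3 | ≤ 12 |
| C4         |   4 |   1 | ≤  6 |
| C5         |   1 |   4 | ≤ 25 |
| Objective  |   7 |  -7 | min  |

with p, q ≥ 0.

(0, 0), (1.5, 0), (0.75, 3), (0, 4)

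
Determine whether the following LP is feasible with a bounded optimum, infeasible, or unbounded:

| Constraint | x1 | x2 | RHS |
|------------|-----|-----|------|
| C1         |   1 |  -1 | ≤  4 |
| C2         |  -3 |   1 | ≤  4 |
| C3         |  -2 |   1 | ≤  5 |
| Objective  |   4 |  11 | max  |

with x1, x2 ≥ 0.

Unbounded (objective can increase without bound)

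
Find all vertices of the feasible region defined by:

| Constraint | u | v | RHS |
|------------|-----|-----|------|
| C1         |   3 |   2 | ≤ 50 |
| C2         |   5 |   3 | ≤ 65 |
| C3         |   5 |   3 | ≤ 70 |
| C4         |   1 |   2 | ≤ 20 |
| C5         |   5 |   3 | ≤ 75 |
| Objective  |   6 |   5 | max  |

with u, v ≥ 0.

(0, 0), (13, 0), (10, 5), (0, 10)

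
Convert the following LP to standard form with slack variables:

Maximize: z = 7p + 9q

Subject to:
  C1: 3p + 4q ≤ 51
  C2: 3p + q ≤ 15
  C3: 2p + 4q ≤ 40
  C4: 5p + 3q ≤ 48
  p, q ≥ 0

max z = 7p + 9q

s.t.
  3p + 4q + s1 = 51
  3p + q + s2 = 15
  2p + 4q + s3 = 40
  5p + 3q + s4 = 48
  p, q, s1, s2, s3, s4 ≥ 0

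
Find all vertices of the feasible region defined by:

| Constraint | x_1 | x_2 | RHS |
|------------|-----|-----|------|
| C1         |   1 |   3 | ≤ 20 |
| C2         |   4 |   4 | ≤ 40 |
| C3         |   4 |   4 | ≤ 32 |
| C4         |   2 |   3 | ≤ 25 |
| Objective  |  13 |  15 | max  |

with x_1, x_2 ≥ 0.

(0, 0), (8, 0), (2, 6), (0, 6.667)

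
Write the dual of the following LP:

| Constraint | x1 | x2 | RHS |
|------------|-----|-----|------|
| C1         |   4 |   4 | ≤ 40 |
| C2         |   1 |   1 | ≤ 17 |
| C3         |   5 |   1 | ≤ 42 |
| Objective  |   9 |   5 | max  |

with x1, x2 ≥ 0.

Primal max cᵀx s.t. Ax ≤ b, x ≥ 0  →  Dual min bᵀy s.t. Aᵀy ≥ c, y ≥ 0.

Minimize: z = 40y1 + 17y2 + 42y3

Subject to:
  4y1 + y2 + 5y3 ≥ 9
  4y1 + y2 + y3 ≥ 5
  y1, y2, y3 ≥ 0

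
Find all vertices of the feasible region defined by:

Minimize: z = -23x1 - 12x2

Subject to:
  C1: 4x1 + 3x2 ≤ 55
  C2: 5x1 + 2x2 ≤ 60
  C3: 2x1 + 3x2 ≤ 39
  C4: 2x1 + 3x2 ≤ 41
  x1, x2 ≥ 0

(0, 0), (12, 0), (10, 5), (8, 7.667), (0, 13)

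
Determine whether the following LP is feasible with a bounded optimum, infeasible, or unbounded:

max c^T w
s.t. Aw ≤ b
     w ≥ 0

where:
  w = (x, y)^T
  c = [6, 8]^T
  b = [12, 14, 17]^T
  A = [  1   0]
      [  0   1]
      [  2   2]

Feasible with a bounded optimal solution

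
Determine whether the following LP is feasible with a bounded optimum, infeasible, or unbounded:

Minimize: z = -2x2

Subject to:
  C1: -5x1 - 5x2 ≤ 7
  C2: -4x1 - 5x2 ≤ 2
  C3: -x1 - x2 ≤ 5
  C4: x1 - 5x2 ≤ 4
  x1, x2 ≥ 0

Unbounded (objective can decrease without bound)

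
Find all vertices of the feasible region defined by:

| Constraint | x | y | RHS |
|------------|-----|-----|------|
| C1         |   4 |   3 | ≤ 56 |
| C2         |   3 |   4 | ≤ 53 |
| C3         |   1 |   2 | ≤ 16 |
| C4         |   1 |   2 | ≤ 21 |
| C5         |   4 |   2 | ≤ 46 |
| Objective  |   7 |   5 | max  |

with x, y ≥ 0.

(0, 0), (11.5, 0), (10, 3), (0, 8)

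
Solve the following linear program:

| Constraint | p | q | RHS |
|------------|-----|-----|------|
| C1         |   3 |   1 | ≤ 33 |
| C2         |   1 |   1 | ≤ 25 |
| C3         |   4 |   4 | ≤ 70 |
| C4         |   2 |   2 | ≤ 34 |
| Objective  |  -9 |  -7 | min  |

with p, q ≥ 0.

Evaluate the objective at each vertex of the feasible region:
  z(0, 0) = 0
  z(11, 0) = -99
  z(8, 9) = -135  ←
  z(0, 17) = -119
The minimum is at p = 8, q = 9.

p = 8, q = 9, z = -135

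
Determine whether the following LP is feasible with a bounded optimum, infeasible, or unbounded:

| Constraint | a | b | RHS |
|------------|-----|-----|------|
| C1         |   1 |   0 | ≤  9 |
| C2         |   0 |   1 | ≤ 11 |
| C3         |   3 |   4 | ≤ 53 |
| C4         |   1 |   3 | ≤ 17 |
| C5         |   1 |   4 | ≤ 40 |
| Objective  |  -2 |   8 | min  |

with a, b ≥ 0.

Feasible with a bounded optimal solution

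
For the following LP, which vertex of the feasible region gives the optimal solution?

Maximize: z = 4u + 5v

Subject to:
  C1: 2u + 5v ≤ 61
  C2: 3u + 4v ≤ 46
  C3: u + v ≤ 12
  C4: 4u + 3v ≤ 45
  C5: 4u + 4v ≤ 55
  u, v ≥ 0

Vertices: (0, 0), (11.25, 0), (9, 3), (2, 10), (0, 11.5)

Evaluate the objective at each vertex of the feasible region:
  z(0, 0) = 0
  z(11.25, 0) = 45
  z(9, 3) = 51
  z(2, 10) = 58  ←
  z(0, 11.5) = 57.5
The maximum is at u = 2, v = 10.

(2, 10)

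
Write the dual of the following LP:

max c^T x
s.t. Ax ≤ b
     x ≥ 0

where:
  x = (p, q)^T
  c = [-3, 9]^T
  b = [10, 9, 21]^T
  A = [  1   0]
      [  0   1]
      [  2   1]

Primal max cᵀx s.t. Ax ≤ b, x ≥ 0  →  Dual min bᵀy s.t. Aᵀy ≥ c, y ≥ 0.

Minimize: z = 10y1 + 9y2 + 21y3

Subject to:
  y1 + 2y3 ≥ -3
  y2 + y3 ≥ 9
  y1, y2, y3 ≥ 0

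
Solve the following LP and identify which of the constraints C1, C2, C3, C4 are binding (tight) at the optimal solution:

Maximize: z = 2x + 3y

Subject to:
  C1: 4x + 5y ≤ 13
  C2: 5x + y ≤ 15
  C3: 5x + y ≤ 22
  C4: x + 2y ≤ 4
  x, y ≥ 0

At x = 2, y = 1, compute slack b - a·x for each constraint:
  C1: 13 − 13 = 0  (binding)
  C2: 15 − 11 = 4  (slack)
  C3: 22 − 11 = 11  (slack)
  C4: 4 − 4 = 0  (binding)

Optimal: x = 2, y = 1
Binding: C1, C4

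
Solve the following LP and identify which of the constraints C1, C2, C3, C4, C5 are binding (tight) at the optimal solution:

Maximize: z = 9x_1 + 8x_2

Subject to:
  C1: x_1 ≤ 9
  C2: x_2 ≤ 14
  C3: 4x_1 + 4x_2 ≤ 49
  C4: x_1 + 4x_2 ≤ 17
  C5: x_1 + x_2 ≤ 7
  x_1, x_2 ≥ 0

At x_1 = 7, x_2 = 0, compute slack b - a·x for each constraint:
  C1: 9 − 7 = 2  (slack)
  C2: 14 − 0 = 14  (slack)
  C3: 49 − 28 = 21  (slack)
  C4: 17 − 7 = 10  (slack)
  C5: 7 − 7 = 0  (binding)

Optimal: x_1 = 7, x_2 = 0
Binding: C5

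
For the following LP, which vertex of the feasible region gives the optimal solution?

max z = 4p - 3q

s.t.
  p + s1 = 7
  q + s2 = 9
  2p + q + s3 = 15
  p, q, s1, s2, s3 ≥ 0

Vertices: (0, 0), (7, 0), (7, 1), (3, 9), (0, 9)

Evaluate the objective at each vertex of the feasible region:
  z(0, 0) = 0
  z(7, 0) = 28  ←
  z(7, 1) = 25
  z(3, 9) = -15
  z(0, 9) = -27
The maximum is at p = 7, q = 0.

(7, 0)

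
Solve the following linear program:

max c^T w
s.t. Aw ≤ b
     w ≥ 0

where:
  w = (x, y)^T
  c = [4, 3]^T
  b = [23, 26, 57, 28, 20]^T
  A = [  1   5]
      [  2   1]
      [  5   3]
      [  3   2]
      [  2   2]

Evaluate the objective at each vertex of the feasible region:
  z(0, 0) = 0
  z(9.333, 0) = 37.33
  z(8, 2) = 38  ←
  z(6.75, 3.25) = 36.75
  z(0, 4.6) = 13.8
The maximum is at x = 8, y = 2.

x = 8, y = 2, z = 38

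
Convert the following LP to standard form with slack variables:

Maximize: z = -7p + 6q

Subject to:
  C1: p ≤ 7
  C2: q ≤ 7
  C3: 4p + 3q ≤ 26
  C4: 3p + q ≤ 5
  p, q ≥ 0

max z = -7p + 6q

s.t.
  p + s1 = 7
  q + s2 = 7
  4p + 3q + s3 = 26
  3p + q + s4 = 5
  p, q, s1, s2, s3, s4 ≥ 0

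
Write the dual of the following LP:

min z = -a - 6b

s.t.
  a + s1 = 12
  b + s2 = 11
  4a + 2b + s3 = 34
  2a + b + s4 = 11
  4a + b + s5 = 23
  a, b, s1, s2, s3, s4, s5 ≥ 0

Primal min cᵀx s.t. Ax ≤ b, x ≥ 0  →  Dual max −bᵀy s.t. Aᵀy ≥ −c, y ≥ 0.

Maximize: z = -12y1 - 11y2 - 34y3 - 11y4 - 23y5

Subject to:
  y1 + 4y3 + 2y4 + 4y5 ≥ 1
  y2 + 2y3 + y4 + y5 ≥ 6
  y1, y2, y3, y4, y5 ≥ 0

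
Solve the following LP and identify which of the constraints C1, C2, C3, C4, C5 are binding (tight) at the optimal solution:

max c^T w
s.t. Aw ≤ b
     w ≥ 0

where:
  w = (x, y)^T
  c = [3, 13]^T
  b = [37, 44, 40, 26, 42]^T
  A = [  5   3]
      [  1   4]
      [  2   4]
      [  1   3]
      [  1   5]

At x = 2, y = 8, compute slack b - a·x for each constraint:
  C1: 37 − 34 = 3  (slack)
  C2: 44 − 34 = 10  (slack)
  C3: 40 − 36 = 4  (slack)
  C4: 26 − 26 = 0  (binding)
  C5: 42 − 42 = 0  (binding)

Optimal: x = 2, y = 8
Binding: C4, C5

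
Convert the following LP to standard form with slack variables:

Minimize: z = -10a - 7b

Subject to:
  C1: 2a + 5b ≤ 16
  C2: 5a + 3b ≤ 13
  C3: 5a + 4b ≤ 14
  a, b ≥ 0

min z = -10a - 7b

s.t.
  2a + 5b + s1 = 16
  5a + 3b + s2 = 13
  5a + 4b + s3 = 14
  a, b, s1, s2, s3 ≥ 0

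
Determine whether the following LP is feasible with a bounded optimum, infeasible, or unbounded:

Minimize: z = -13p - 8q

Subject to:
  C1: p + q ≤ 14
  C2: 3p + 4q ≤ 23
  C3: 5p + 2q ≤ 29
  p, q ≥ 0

Feasible with a bounded optimal solution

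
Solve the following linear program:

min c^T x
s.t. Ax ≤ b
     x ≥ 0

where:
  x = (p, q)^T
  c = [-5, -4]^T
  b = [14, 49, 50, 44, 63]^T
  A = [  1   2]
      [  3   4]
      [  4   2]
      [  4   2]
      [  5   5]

Evaluate the objective at each vertex of the feasible region:
  z(0, 0) = 0
  z(11, 0) = -55
  z(10, 2) = -58  ←
  z(0, 7) = -28
The minimum is at p = 10, q = 2.

p = 10, q = 2, z = -58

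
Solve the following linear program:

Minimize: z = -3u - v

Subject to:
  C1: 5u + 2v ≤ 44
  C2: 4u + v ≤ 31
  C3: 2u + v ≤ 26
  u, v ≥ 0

Evaluate the objective at each vertex of the feasible region:
  z(0, 0) = 0
  z(7.75, 0) = -23.25
  z(6, 7) = -25  ←
  z(0, 22) = -22
The minimum is at u = 6, v = 7.

u = 6, v = 7, z = -25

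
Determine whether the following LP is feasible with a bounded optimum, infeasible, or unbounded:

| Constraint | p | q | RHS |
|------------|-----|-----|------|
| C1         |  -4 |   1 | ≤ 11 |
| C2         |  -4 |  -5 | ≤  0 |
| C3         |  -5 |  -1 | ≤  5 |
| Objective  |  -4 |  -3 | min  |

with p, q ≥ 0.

Unbounded (objective can decrease without bound)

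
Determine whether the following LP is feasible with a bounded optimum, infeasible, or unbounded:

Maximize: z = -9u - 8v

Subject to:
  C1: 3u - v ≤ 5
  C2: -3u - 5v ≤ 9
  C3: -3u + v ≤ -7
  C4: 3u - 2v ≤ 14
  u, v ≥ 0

Infeasible (no feasible solution exists)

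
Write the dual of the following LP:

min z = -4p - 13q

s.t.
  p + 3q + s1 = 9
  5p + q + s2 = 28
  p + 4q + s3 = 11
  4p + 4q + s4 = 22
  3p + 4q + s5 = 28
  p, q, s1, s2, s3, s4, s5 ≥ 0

Primal min cᵀx s.t. Ax ≤ b, x ≥ 0  →  Dual max −bᵀy s.t. Aᵀy ≥ −c, y ≥ 0.

Maximize: z = -9y1 - 28y2 - 11y3 - 22y4 - 28y5

Subject to:
  y1 + 5y2 + y3 + 4y4 + 3y5 ≥ 4
  3y1 + y2 + 4y3 + 4y4 + 4y5 ≥ 13
  y1, y2, y3, y4, y5 ≥ 0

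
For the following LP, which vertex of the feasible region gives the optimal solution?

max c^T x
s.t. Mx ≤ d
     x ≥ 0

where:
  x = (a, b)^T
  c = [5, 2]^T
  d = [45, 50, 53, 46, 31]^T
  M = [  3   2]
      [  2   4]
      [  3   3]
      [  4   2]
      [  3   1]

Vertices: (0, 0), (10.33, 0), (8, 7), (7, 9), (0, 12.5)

Evaluate the objective at each vertex of the feasible region:
  z(0, 0) = 0
  z(10.33, 0) = 51.67
  z(8, 7) = 54  ←
  z(7, 9) = 53
  z(0, 12.5) = 25
The maximum is at a = 8, b = 7.

(8, 7)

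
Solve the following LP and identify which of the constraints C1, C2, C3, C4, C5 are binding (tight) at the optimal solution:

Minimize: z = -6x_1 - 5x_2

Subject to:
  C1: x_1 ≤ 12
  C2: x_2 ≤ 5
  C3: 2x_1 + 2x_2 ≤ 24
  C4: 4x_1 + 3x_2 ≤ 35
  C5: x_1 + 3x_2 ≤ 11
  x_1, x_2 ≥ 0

At x_1 = 8, x_2 = 1, compute slack b - a·x for each constraint:
  C1: 12 − 8 = 4  (slack)
  C2: 5 − 1 = 4  (slack)
  C3: 24 − 18 = 6  (slack)
  C4: 35 − 35 = 0  (binding)
  C5: 11 − 11 = 0  (binding)

Optimal: x_1 = 8, x_2 = 1
Binding: C4, C5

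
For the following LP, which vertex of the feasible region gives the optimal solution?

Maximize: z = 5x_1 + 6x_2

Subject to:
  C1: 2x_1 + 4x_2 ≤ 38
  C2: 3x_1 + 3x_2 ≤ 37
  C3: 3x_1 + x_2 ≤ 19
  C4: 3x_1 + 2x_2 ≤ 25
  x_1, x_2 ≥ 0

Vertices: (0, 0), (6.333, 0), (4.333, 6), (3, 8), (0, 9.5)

Evaluate the objective at each vertex of the feasible region:
  z(0, 0) = 0
  z(6.333, 0) = 31.67
  z(4.333, 6) = 57.67
  z(3, 8) = 63  ←
  z(0, 9.5) = 57
The maximum is at x_1 = 3, x_2 = 8.

(3, 8)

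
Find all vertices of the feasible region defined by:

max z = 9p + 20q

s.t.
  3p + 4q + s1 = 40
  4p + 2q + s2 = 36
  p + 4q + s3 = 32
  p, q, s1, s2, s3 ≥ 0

(0, 0), (9, 0), (6.4, 5.2), (4, 7), (0, 8)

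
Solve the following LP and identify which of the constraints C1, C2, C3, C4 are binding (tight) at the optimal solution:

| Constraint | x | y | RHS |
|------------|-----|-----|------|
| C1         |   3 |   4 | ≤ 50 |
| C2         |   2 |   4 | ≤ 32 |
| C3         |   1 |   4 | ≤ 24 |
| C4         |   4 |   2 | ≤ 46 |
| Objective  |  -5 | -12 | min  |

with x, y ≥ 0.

At x = 8, y = 4, compute slack b - a·x for each constraint:
  C1: 50 − 40 = 10  (slack)
  C2: 32 − 32 = 0  (binding)
  C3: 24 − 24 = 0  (binding)
  C4: 46 − 40 = 6  (slack)

Optimal: x = 8, y = 4
Binding: C2, C3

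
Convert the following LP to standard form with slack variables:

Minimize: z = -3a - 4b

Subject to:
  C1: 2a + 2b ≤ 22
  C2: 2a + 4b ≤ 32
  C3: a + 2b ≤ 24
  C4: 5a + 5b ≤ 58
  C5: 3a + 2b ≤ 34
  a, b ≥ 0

min z = -3a - 4b

s.t.
  2a + 2b + s1 = 22
  2a + 4b + s2 = 32
  a + 2b + s3 = 24
  5a + 5b + s4 = 58
  3a + 2b + s5 = 34
  a, b, s1, s2, s3, s4, s5 ≥ 0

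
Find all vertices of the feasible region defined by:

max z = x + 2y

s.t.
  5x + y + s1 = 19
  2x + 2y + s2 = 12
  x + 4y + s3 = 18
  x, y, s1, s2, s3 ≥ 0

(0, 0), (3.8, 0), (3.25, 2.75), (2, 4), (0, 4.5)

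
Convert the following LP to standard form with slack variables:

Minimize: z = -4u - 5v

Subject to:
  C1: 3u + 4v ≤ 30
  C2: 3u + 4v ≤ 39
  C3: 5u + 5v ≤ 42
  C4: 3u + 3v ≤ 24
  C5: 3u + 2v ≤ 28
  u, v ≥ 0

min z = -4u - 5v

s.t.
  3u + 4v + s1 = 30
  3u + 4v + s2 = 39
  5u + 5v + s3 = 42
  3u + 3v + s4 = 24
  3u + 2v + s5 = 28
  u, v, s1, s2, s3, s4, s5 ≥ 0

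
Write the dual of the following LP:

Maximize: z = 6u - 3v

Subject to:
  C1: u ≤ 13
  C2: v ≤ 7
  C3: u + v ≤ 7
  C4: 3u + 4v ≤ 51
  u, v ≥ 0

Primal max cᵀx s.t. Ax ≤ b, x ≥ 0  →  Dual min bᵀy s.t. Aᵀy ≥ c, y ≥ 0.

Minimize: z = 13y1 + 7y2 + 7y3 + 51y4

Subject to:
  y1 + y3 + 3y4 ≥ 6
  y2 + y3 + 4y4 ≥ -3
  y1, y2, y3, y4 ≥ 0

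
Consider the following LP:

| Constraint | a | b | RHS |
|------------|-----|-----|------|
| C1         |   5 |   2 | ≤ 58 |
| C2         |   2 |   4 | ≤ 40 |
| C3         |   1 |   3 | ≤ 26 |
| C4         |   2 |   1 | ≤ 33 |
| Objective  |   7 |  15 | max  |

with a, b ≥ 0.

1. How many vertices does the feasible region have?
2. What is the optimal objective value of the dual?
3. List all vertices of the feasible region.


1. 5
2. 146
3. (0, 0), (11.6, 0), (9.5, 5.25), (8, 6), (0, 8.667)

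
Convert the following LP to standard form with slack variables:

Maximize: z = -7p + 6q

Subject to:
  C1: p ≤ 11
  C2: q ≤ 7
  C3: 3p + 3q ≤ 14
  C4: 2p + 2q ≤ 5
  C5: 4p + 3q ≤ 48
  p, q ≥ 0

max z = -7p + 6q

s.t.
  p + s1 = 11
  q + s2 = 7
  3p + 3q + s3 = 14
  2p + 2q + s4 = 5
  4p + 3q + s5 = 48
  p, q, s1, s2, s3, s4, s5 ≥ 0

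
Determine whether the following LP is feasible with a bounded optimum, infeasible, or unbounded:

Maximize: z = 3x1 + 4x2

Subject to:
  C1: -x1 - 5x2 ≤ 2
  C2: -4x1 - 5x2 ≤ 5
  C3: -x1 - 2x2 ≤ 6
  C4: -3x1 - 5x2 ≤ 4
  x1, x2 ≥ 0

Unbounded (objective can increase without bound)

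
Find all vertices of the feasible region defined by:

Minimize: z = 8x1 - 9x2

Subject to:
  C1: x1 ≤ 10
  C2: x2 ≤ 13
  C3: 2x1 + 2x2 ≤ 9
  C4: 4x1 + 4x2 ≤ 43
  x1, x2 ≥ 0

(0, 0), (4.5, 0), (0, 4.5)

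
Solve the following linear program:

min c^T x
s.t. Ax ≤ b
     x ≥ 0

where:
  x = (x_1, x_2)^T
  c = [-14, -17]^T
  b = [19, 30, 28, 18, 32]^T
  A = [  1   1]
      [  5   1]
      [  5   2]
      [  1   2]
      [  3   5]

Evaluate the objective at each vertex of the feasible region:
  z(0, 0) = 0
  z(5.6, 0) = -78.4
  z(4, 4) = -124  ←
  z(0, 6.4) = -108.8
The minimum is at x_1 = 4, x_2 = 4.

x_1 = 4, x_2 = 4, z = -124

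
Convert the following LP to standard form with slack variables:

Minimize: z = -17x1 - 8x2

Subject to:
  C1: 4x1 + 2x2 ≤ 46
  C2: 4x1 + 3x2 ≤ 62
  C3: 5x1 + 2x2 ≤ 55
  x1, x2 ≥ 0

min z = -17x1 - 8x2

s.t.
  4x1 + 2x2 + s1 = 46
  4x1 + 3x2 + s2 = 62
  5x1 + 2x2 + s3 = 55
  x1, x2, s1, s2, s3 ≥ 0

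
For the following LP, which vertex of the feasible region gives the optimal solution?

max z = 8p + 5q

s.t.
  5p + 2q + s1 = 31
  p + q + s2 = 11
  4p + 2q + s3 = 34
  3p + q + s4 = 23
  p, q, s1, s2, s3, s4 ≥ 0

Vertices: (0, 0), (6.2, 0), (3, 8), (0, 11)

Evaluate the objective at each vertex of the feasible region:
  z(0, 0) = 0
  z(6.2, 0) = 49.6
  z(3, 8) = 64  ←
  z(0, 11) = 55
The maximum is at p = 3, q = 8.

(3, 8)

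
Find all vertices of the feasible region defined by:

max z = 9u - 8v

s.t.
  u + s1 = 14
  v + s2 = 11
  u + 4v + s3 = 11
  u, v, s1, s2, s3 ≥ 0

(0, 0), (11, 0), (0, 2.75)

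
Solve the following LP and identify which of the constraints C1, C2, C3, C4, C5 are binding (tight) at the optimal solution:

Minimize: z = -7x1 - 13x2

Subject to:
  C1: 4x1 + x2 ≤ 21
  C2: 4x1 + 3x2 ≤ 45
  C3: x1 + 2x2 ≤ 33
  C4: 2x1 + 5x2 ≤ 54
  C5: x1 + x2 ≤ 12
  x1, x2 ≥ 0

At x1 = 2, x2 = 10, compute slack b - a·x for each constraint:
  C1: 21 − 18 = 3  (slack)
  C2: 45 − 38 = 7  (slack)
  C3: 33 − 22 = 11  (slack)
  C4: 54 − 54 = 0  (binding)
  C5: 12 − 12 = 0  (binding)

Optimal: x1 = 2, x2 = 10
Binding: C4, C5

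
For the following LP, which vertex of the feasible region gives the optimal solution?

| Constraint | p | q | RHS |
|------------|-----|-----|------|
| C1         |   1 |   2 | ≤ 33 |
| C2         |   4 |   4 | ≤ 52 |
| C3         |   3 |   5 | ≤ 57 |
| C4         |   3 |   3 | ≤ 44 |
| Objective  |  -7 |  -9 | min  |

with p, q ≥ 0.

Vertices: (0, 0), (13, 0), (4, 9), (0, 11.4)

Evaluate the objective at each vertex of the feasible region:
  z(0, 0) = 0
  z(13, 0) = -91
  z(4, 9) = -109  ←
  z(0, 11.4) = -102.6
The minimum is at p = 4, q = 9.

(4, 9)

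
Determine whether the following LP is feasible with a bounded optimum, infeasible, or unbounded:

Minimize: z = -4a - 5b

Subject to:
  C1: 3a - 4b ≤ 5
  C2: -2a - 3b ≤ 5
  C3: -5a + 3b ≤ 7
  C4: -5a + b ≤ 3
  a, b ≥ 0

Unbounded (objective can decrease without bound)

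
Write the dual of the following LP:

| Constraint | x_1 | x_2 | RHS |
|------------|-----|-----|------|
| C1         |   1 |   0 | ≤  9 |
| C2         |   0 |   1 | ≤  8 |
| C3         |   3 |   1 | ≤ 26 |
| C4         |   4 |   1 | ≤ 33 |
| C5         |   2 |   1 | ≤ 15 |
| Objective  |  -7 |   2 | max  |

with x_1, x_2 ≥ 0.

Primal max cᵀx s.t. Ax ≤ b, x ≥ 0  →  Dual min bᵀy s.t. Aᵀy ≥ c, y ≥ 0.

Minimize: z = 9y1 + 8y2 + 26y3 + 33y4 + 15y5

Subject to:
  y1 + 3y3 + 4y4 + 2y5 ≥ -7
  y2 + y3 + y4 + y5 ≥ 2
  y1, y2, y3, y4, y5 ≥ 0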